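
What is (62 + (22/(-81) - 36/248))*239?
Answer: 73915769/5022 ≈ 14718.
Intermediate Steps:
(62 + (22/(-81) - 36/248))*239 = (62 + (22*(-1/81) - 36*1/248))*239 = (62 + (-22/81 - 9/62))*239 = (62 - 2093/5022)*239 = (309271/5022)*239 = 73915769/5022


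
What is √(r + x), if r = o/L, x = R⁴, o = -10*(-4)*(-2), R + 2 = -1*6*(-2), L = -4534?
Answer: 2*√12848245170/2267 ≈ 100.00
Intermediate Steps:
R = 10 (R = -2 - 1*6*(-2) = -2 - 6*(-2) = -2 + 12 = 10)
o = -80 (o = 40*(-2) = -80)
x = 10000 (x = 10⁴ = 10000)
r = 40/2267 (r = -80/(-4534) = -80*(-1/4534) = 40/2267 ≈ 0.017644)
√(r + x) = √(40/2267 + 10000) = √(22670040/2267) = 2*√12848245170/2267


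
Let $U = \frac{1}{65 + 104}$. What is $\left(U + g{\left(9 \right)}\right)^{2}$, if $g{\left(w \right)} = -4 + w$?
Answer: $\frac{715716}{28561} \approx 25.059$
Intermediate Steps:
$U = \frac{1}{169} \approx 0.0059172$
$\left(U + g{\left(9 \right)}\right)^{2} = \left(\frac{1}{169} + \left(-4 + 9\right)\right)^{2} = \left(\frac{1}{169} + 5\right)^{2} = \left(\frac{846}{169}\right)^{2} = \frac{715716}{28561}$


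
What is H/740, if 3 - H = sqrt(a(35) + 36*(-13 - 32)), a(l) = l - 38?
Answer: 3/740 - I*sqrt(1623)/740 ≈ 0.0040541 - 0.054441*I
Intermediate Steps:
a(l) = -38 + l
H = 3 - I*sqrt(1623) (H = 3 - sqrt((-38 + 35) + 36*(-13 - 32)) = 3 - sqrt(-3 + 36*(-45)) = 3 - sqrt(-3 - 1620) = 3 - sqrt(-1623) = 3 - I*sqrt(1623) ≈ 3.0 - 40.286*I)
H/740 = (3 - I*sqrt(1623))/740 = (3 - I*sqrt(1623))*(1/740) = 3/740 - I*sqrt(1623)/740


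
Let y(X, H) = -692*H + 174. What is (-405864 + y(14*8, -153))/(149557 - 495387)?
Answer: 149907/172915 ≈ 0.86694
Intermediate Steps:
y(X, H) = 174 - 692*H
(-405864 + y(14*8, -153))/(149557 - 495387) = (-405864 + (174 - 692*(-153)))/(149557 - 495387) = (-405864 + (174 + 105876))/(-345830) = (-405864 + 106050)*(-1/345830) = -299814*(-1/345830) = 149907/172915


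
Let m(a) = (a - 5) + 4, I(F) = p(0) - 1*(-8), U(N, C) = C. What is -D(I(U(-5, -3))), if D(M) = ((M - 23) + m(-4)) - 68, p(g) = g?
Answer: 88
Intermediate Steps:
I(F) = 8 (I(F) = 0 - 1*(-8) = 0 + 8 = 8)
m(a) = -1 + a (m(a) = (-5 + a) + 4 = -1 + a)
D(M) = -96 + M (D(M) = ((M - 23) + (-1 - 4)) - 68 = ((-23 + M) - 5) - 68 = (-28 + M) - 68 = -96 + M)
-D(I(U(-5, -3))) = -(-96 + 8) = -1*(-88) = 88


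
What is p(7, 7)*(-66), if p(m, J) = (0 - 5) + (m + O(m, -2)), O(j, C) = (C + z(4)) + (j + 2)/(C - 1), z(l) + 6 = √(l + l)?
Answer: 594 - 132*√2 ≈ 407.32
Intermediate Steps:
z(l) = -6 + √2*√l (z(l) = -6 + √(l + l) = -6 + √(2*l) = -6 + √2*√l)
O(j, C) = -6 + C + 2*√2 + (2 + j)/(-1 + C) (O(j, C) = (C + (-6 + √2*√4)) + (j + 2)/(C - 1) = (C + (-6 + √2*2)) + (2 + j)/(-1 + C) = (C + (-6 + 2*√2)) + (2 + j)/(-1 + C) = (-6 + C + 2*√2) + (2 + j)/(-1 + C) = -6 + C + 2*√2 + (2 + j)/(-1 + C))
p(m, J) = -41/3 + 2*√2 + 2*m/3 (p(m, J) = (0 - 5) + (m + (8 + m + (-2)² - 1*(-2) - 2*√2 - 2*(-2)*(3 - √2))/(-1 - 2)) = -5 + (m + (8 + m + 4 + 2 - 2*√2 + (12 - 4*√2))/(-3)) = -5 + (m - (26 + m - 6*√2)/3) = -5 + (m + (-26/3 + 2*√2 - m/3)) = -5 + (-26/3 + 2*√2 + 2*m/3) = -41/3 + 2*√2 + 2*m/3)
p(7, 7)*(-66) = (-41/3 + 2*√2 + (⅔)*7)*(-66) = (-41/3 + 2*√2 + 14/3)*(-66) = (-9 + 2*√2)*(-66) = 594 - 132*√2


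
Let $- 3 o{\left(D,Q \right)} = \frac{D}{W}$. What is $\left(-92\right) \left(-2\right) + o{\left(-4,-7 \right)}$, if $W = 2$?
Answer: $\frac{554}{3} \approx 184.67$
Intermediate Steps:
$o{\left(D,Q \right)} = - \frac{D}{6}$ ($o{\left(D,Q \right)} = - \frac{D \frac{1}{2}}{3} = - \frac{\frac{1}{2} D}{3} = - \frac{D}{6}$)
$\left(-92\right) \left(-2\right) + o{\left(-4,-7 \right)} = \left(-92\right) \left(-2\right) - - \frac{2}{3} = 184 + \frac{2}{3} = \frac{554}{3}$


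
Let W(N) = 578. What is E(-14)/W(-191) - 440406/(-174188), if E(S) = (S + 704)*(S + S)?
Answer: -777689373/25170166 ≈ -30.897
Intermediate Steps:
E(S) = 2*S*(704 + S) (E(S) = (704 + S)*(2*S) = 2*S*(704 + S))
E(-14)/W(-191) - 440406/(-174188) = (2*(-14)*(704 - 14))/578 - 440406/(-174188) = (2*(-14)*690)*(1/578) - 440406*(-1/174188) = -19320*1/578 + 220203/87094 = -9660/289 + 220203/87094 = -777689373/25170166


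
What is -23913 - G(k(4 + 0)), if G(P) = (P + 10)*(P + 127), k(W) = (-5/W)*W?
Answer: -24523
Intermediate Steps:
k(W) = -5
G(P) = (10 + P)*(127 + P)
-23913 - G(k(4 + 0)) = -23913 - (1270 + (-5)² + 137*(-5)) = -23913 - (1270 + 25 - 685) = -23913 - 1*610 = -23913 - 610 = -24523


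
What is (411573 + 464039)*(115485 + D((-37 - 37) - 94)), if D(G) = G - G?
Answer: 101120051820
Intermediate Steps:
D(G) = 0
(411573 + 464039)*(115485 + D((-37 - 37) - 94)) = (411573 + 464039)*(115485 + 0) = 875612*115485 = 101120051820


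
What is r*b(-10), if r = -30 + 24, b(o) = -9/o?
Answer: -27/5 ≈ -5.4000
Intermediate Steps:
r = -6
r*b(-10) = -(-54)/(-10) = -(-54)*(-1)/10 = -6*9/10 = -27/5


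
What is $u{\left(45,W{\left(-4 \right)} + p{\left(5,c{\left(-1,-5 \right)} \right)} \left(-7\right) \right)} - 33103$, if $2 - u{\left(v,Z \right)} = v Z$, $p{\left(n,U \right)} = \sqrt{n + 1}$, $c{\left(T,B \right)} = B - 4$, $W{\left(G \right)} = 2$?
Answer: $-33191 + 315 \sqrt{6} \approx -32419.0$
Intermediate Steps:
$c{\left(T,B \right)} = -4 + B$ ($c{\left(T,B \right)} = B - 4 = -4 + B$)
$p{\left(n,U \right)} = \sqrt{1 + n}$
$u{\left(v,Z \right)} = 2 - Z v$ ($u{\left(v,Z \right)} = 2 - v Z = 2 - Z v$)
$u{\left(45,W{\left(-4 \right)} + p{\left(5,c{\left(-1,-5 \right)} \right)} \left(-7\right) \right)} - 33103 = \left(2 - \left(2 + \sqrt{1 + 5} \left(-7\right)\right) 45\right) - 33103 = \left(2 - \left(2 + \sqrt{6} \left(-7\right)\right) 45\right) - 33103 = \left(2 - \left(2 - 7 \sqrt{6}\right) 45\right) - 33103 = \left(2 - \left(90 - 315 \sqrt{6}\right)\right) - 33103 = \left(-88 + 315 \sqrt{6}\right) - 33103 = -33191 + 315 \sqrt{6}$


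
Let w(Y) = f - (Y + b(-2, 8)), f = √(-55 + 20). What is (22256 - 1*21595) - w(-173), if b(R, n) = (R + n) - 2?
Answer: 492 - I*√35 ≈ 492.0 - 5.9161*I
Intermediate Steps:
b(R, n) = -2 + R + n
f = I*√35 (f = √(-35) = I*√35 ≈ 5.9161*I)
w(Y) = -4 - Y + I*√35 (w(Y) = I*√35 - (Y + (-2 - 2 + 8)) = I*√35 - (Y + 4) = I*√35 - (4 + Y) = I*√35 + (-4 - Y) = -4 - Y + I*√35)
(22256 - 1*21595) - w(-173) = (22256 - 1*21595) - (-4 - 1*(-173) + I*√35) = (22256 - 21595) - (-4 + 173 + I*√35) = 661 - (169 + I*√35) = 661 + (-169 - I*√35) = 492 - I*√35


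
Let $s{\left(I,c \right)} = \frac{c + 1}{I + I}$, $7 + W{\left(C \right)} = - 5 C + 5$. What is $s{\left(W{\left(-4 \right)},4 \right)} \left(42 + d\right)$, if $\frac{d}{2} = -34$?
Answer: $- \frac{65}{18} \approx -3.6111$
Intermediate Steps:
$W{\left(C \right)} = -2 - 5 C$ ($W{\left(C \right)} = -7 - \left(-5 + 5 C\right) = -2 - 5 C$)
$d = -68$ ($d = 2 \left(-34\right) = -68$)
$s{\left(I,c \right)} = \frac{1 + c}{2 I}$
$s{\left(W{\left(-4 \right)},4 \right)} \left(42 + d\right) = \frac{1 + 4}{2 \left(-2 - -20\right)} \left(42 - 68\right) = \frac{1}{2} \frac{1}{-2 + 20} \cdot 5 \left(-26\right) = \frac{1}{2} \cdot \frac{1}{18} \cdot 5 \left(-26\right) = \frac{5}{36} \left(-26\right) = - \frac{65}{18}$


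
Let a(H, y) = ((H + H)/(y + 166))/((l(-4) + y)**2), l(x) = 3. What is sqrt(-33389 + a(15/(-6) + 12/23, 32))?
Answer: I*sqrt(94250365740146)/53130 ≈ 182.73*I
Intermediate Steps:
a(H, y) = 2*H/((3 + y)**2*(166 + y)) (a(H, y) = ((H + H)/(y + 166))/((3 + y)**2) = ((2*H)/(166 + y))/(3 + y)**2 = (2*H/(166 + y))/(3 + y)**2 = 2*H/((3 + y)**2*(166 + y)))
sqrt(-33389 + a(15/(-6) + 12/23, 32)) = sqrt(-33389 + 2*(15/(-6) + 12/23)/((3 + 32)**2*(166 + 32))) = sqrt(-33389 + 2*(15*(-1/6) + 12*(1/23))/(35**2*198)) = sqrt(-33389 + 2*(-5/2 + 12/23)*(1/1225)*(1/198)) = sqrt(-33389 + 2*(-91/46)*(1/1225)*(1/198)) = sqrt(-33389 - 13/796950) = sqrt(-26609363563/796950) = I*sqrt(94250365740146)/53130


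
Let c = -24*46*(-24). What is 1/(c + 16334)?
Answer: 1/42830 ≈ 2.3348e-5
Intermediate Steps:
c = 26496 (c = -1104*(-24) = 26496)
1/(c + 16334) = 1/(26496 + 16334) = 1/42830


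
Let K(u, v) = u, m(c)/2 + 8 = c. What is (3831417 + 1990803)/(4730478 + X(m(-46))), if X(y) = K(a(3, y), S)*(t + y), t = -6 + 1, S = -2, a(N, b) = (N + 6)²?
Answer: 16876/13685 ≈ 1.2332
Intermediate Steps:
m(c) = -16 + 2*c
a(N, b) = (6 + N)²
t = -5
X(y) = -405 + 81*y (X(y) = (6 + 3)²*(-5 + y) = 9²*(-5 + y) = 81*(-5 + y) = -405 + 81*y)
(3831417 + 1990803)/(4730478 + X(m(-46))) = (3831417 + 1990803)/(4730478 + (-405 + 81*(-16 + 2*(-46)))) = 5822220/(4730478 + (-405 + 81*(-16 - 92))) = 5822220/(4730478 + (-405 + 81*(-108))) = 5822220/(4730478 + (-405 - 8748)) = 5822220/(4730478 - 9153) = 5822220/4721325 = 5822220*(1/4721325) = 16876/13685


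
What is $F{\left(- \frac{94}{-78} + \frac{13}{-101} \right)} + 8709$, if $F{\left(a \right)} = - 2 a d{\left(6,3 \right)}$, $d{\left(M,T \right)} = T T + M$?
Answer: $\frac{11392517}{1313} \approx 8676.7$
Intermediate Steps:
$d{\left(M,T \right)} = M + T^{2}$ ($d{\left(M,T \right)} = T^{2} + M = M + T^{2}$)
$F{\left(a \right)} = - 30 a$ ($F{\left(a \right)} = - 2 a \left(6 + 3^{2}\right) = - 2 a \left(6 + 9\right) = - 2 a 15 = - 30 a$)
$F{\left(- \frac{94}{-78} + \frac{13}{-101} \right)} + 8709 = - 30 \left(- \frac{94}{-78} + \frac{13}{-101}\right) + 8709 = - 30 \left(\left(-94\right) \left(- \frac{1}{78}\right) + 13 \left(- \frac{1}{101}\right)\right) + 8709 = - 30 \left(\frac{47}{39} - \frac{13}{101}\right) + 8709 = \left(-30\right) \frac{4240}{3939} + 8709 = - \frac{42400}{1313} + 8709 = \frac{11392517}{1313}$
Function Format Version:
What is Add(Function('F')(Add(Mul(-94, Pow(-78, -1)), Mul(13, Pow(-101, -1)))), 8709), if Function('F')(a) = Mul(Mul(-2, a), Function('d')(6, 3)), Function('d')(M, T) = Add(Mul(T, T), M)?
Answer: Rational(11392517, 1313) ≈ 8676.7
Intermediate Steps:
Function('d')(M, T) = Add(M, Pow(T, 2)) (Function('d')(M, T) = Add(Pow(T, 2), M) = Add(M, Pow(T, 2)))
Function('F')(a) = Mul(-30, a) (Function('F')(a) = Mul(Mul(-2, a), Add(6, Pow(3, 2))) = Mul(Mul(-2, a), Add(6, 9)) = Mul(Mul(-2, a), 15) = Mul(-30, a))
Add(Function('F')(Add(Mul(-94, Pow(-78, -1)), Mul(13, Pow(-101, -1)))), 8709) = Add(Mul(-30, Add(Mul(-94, Pow(-78, -1)), Mul(13, Pow(-101, -1)))), 8709) = Add(Mul(-30, Add(Mul(-94, Rational(-1, 78)), Mul(13, Rational(-1, 101)))), 8709) = Add(Mul(-30, Add(Rational(47, 39), Rational(-13, 101))), 8709) = Add(Mul(-30, Rational(4240, 3939)), 8709) = Add(Rational(-42400, 1313), 8709) = Rational(11392517, 1313)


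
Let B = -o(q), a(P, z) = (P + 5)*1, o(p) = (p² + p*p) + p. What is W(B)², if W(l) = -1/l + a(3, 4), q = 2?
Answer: 6561/100 ≈ 65.610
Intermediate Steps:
o(p) = p + 2*p² (o(p) = (p² + p²) + p = 2*p² + p = p + 2*p²)
a(P, z) = 5 + P (a(P, z) = (5 + P)*1 = 5 + P)
B = -10 (B = -2*(1 + 2*2) = -2*(1 + 4) = -2*5 = -1*10 = -10)
W(l) = 8 - 1/l (W(l) = -1/l + (5 + 3) = -1/l + 8 = 8 - 1/l)
W(B)² = (8 - 1/(-10))² = (8 - 1*(-⅒))² = (8 + ⅒)² = (81/10)² = 6561/100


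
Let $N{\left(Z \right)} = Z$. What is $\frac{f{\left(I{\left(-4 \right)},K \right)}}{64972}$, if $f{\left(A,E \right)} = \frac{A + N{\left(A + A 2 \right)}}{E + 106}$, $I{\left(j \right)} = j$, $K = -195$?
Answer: $\frac{4}{1445627} \approx 2.767 \cdot 10^{-6}$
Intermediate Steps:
$f{\left(A,E \right)} = \frac{4 A}{106 + E}$ ($f{\left(A,E \right)} = \frac{A + \left(A + A 2\right)}{E + 106} = \frac{A + \left(A + 2 A\right)}{106 + E} = \frac{A + 3 A}{106 + E} = \frac{4 A}{106 + E}$)
$\frac{f{\left(I{\left(-4 \right)},K \right)}}{64972} = \frac{4 \left(-4\right) \frac{1}{106 - 195}}{64972} = 4 \left(-4\right) \frac{1}{-89} \cdot \frac{1}{64972} = 4 \left(-4\right) \left(- \frac{1}{89}\right) \frac{1}{64972} = \frac{16}{89} \cdot \frac{1}{64972} = \frac{4}{1445627}$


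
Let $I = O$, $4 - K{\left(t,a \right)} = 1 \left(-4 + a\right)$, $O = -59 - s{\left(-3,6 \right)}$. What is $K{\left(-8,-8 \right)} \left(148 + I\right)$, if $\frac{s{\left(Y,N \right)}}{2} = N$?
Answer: $1232$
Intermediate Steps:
$s{\left(Y,N \right)} = 2 N$
$O = -71$ ($O = -59 - 2 \cdot 6 = -59 - 12 = -71$)
$K{\left(t,a \right)} = 8 - a$ ($K{\left(t,a \right)} = 4 - 1 \left(-4 + a\right) = 4 - \left(-4 + a\right) = 8 - a$)
$I = -71$
$K{\left(-8,-8 \right)} \left(148 + I\right) = \left(8 - -8\right) \left(148 - 71\right) = \left(8 + 8\right) 77 = 16 \cdot 77 = 1232$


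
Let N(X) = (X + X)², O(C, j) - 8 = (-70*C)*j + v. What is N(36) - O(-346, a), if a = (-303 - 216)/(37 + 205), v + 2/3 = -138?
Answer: 20784494/363 ≈ 57258.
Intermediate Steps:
v = -416/3 (v = -⅔ - 138 = -416/3 ≈ -138.67)
a = -519/242 ≈ -2.1446
O(C, j) = -392/3 - 70*C*j (O(C, j) = 8 + ((-70*C)*j - 416/3) = 8 + (-70*C*j - 416/3) = 8 + (-416/3 - 70*C*j) = -392/3 - 70*C*j)
N(X) = 4*X² (N(X) = (2*X)² = 4*X²)
N(36) - O(-346, a) = 4*36² - (-392/3 - 70*(-346)*(-519/242)) = 4*1296 - (-392/3 - 6285090/121) = 5184 - 1*(-18902702/363) = 5184 + 18902702/363 = 20784494/363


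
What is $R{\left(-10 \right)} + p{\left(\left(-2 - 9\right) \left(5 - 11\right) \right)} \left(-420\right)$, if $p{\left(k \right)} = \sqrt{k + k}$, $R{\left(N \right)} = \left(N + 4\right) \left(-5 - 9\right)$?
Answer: $84 - 840 \sqrt{33} \approx -4741.4$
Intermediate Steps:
$R{\left(N \right)} = -56 - 14 N$ ($R{\left(N \right)} = \left(4 + N\right) \left(-14\right) = -56 - 14 N$)
$p{\left(k \right)} = \sqrt{2} \sqrt{k}$ ($p{\left(k \right)} = \sqrt{2 k} = \sqrt{2} \sqrt{k}$)
$R{\left(-10 \right)} + p{\left(\left(-2 - 9\right) \left(5 - 11\right) \right)} \left(-420\right) = \left(-56 - -140\right) + \sqrt{2} \sqrt{\left(-2 - 9\right) \left(5 - 11\right)} \left(-420\right) = \left(-56 + 140\right) + \sqrt{2} \sqrt{\left(-11\right) \left(-6\right)} \left(-420\right) = 84 + \sqrt{2} \sqrt{66} \left(-420\right) = 84 + 2 \sqrt{33} \left(-420\right) = 84 - 840 \sqrt{33}$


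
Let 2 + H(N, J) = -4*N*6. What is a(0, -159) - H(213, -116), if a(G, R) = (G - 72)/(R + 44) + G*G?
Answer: 588182/115 ≈ 5114.6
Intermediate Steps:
H(N, J) = -2 - 24*N (H(N, J) = -2 - 4*N*6 = -2 - 24*N)
a(G, R) = G² + (-72 + G)/(44 + R) (a(G, R) = (-72 + G)/(44 + R) + G² = G² + (-72 + G)/(44 + R))
a(0, -159) - H(213, -116) = (-72 + 0 + 44*0² - 159*0²)/(44 - 159) - (-2 - 24*213) = (-72 + 0 + 44*0 - 159*0)/(-115) - (-2 - 5112) = -(-72 + 0 + 0 + 0)/115 - 1*(-5114) = -1/115*(-72) + 5114 = 72/115 + 5114 = 588182/115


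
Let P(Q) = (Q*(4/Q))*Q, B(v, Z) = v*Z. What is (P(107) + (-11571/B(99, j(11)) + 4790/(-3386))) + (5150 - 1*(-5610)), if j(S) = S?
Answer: 6868286806/614559 ≈ 11176.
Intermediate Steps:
B(v, Z) = Z*v
P(Q) = 4*Q
(P(107) + (-11571/B(99, j(11)) + 4790/(-3386))) + (5150 - 1*(-5610)) = (4*107 + (-11571/(11*99) + 4790/(-3386))) + (5150 - 1*(-5610)) = (428 + (-11571/1089 + 4790*(-1/3386))) + (5150 + 5610) = (428 + (-11571*1/1089 - 2395/1693)) + 10760 = (428 + (-3857/363 - 2395/1693)) + 10760 = (428 - 7399286/614559) + 10760 = 255631966/614559 + 10760 = 6868286806/614559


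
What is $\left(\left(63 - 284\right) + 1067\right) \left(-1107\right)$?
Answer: $-936522$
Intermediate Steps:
$\left(\left(63 - 284\right) + 1067\right) \left(-1107\right) = \left(-221 + 1067\right) \left(-1107\right) = 846 \left(-1107\right) = -936522$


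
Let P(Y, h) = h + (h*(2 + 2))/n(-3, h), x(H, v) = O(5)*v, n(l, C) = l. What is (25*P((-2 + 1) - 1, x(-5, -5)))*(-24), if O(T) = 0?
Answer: 0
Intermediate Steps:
x(H, v) = 0 (x(H, v) = 0*v = 0)
P(Y, h) = -h/3 (P(Y, h) = h + (h*(2 + 2))/(-3) = h + (h*4)*(-⅓) = h + (4*h)*(-⅓) = h - 4*h/3 = -h/3)
(25*P((-2 + 1) - 1, x(-5, -5)))*(-24) = (25*(-⅓*0))*(-24) = (25*0)*(-24) = 0*(-24) = 0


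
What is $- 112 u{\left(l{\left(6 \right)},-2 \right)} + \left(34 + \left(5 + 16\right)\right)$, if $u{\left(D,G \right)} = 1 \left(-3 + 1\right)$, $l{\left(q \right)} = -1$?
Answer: $279$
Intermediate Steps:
$u{\left(D,G \right)} = -2$ ($u{\left(D,G \right)} = 1 \left(-2\right) = -2$)
$- 112 u{\left(l{\left(6 \right)},-2 \right)} + \left(34 + \left(5 + 16\right)\right) = \left(-112\right) \left(-2\right) + \left(34 + \left(5 + 16\right)\right) = 224 + \left(34 + 21\right) = 224 + 55 = 279$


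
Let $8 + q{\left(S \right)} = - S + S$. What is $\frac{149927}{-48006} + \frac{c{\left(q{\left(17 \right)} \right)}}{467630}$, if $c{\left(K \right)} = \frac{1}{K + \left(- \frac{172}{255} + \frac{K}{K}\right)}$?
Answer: $- \frac{6860299632605}{2196639129573} \approx -3.1231$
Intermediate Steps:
$q{\left(S \right)} = -8$ ($q{\left(S \right)} = -8 + \left(- S + S\right) = -8 + 0 = -8$)
$c{\left(K \right)} = \frac{1}{\frac{83}{255} + K}$ ($c{\left(K \right)} = \frac{1}{K + \left(\left(-172\right) \frac{1}{255} + 1\right)} = \frac{1}{K + \left(- \frac{172}{255} + 1\right)} = \frac{1}{K + \frac{83}{255}} = \frac{1}{\frac{83}{255} + K}$)
$\frac{149927}{-48006} + \frac{c{\left(q{\left(17 \right)} \right)}}{467630} = \frac{149927}{-48006} + \frac{255 \frac{1}{83 + 255 \left(-8\right)}}{467630} = 149927 \left(- \frac{1}{48006}\right) + \frac{255}{83 - 2040} \cdot \frac{1}{467630} = - \frac{149927}{48006} + \frac{255}{-1957} \cdot \frac{1}{467630} = - \frac{149927}{48006} + 255 \left(- \frac{1}{1957}\right) \frac{1}{467630} = - \frac{149927}{48006} - \frac{51}{183030382} = - \frac{6860299632605}{2196639129573}$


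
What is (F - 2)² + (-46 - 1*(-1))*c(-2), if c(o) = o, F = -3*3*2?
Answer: 490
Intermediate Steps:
F = -18 (F = -9*2 = -18)
(F - 2)² + (-46 - 1*(-1))*c(-2) = (-18 - 2)² + (-46 - 1*(-1))*(-2) = (-20)² + (-46 + 1)*(-2) = 400 - 45*(-2) = 400 + 90 = 490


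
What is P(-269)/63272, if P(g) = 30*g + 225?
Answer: -7845/63272 ≈ -0.12399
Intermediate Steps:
P(g) = 225 + 30*g
P(-269)/63272 = (225 + 30*(-269))/63272 = (225 - 8070)*(1/63272) = -7845*1/63272 = -7845/63272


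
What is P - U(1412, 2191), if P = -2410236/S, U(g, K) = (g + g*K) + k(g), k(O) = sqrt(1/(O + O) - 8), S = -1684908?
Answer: -48286695187/15601 - I*sqrt(15949246)/1412 ≈ -3.0951e+6 - 2.8284*I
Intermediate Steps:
k(O) = sqrt(-8 + 1/(2*O)) (k(O) = sqrt(1/(2*O) - 8) = sqrt(-8 + 1/(2*O)))
U(g, K) = g + sqrt(-32 + 2/g)/2 + K*g (U(g, K) = (g + g*K) + sqrt(-32 + 2/g)/2 = (g + K*g) + sqrt(-32 + 2/g)/2 = g + sqrt(-32 + 2/g)/2 + K*g)
P = 22317/15601 (P = -2410236/(-1684908) = -2410236*(-1/1684908) = 22317/15601 ≈ 1.4305)
P - U(1412, 2191) = 22317/15601 - (1412 + sqrt(-32 + 2/1412)/2 + 2191*1412) = 22317/15601 - (1412 + sqrt(-32 + 2*(1/1412))/2 + 3093692) = 22317/15601 - (1412 + sqrt(-32 + 1/706)/2 + 3093692) = 22317/15601 - (1412 + sqrt(-22591/706)/2 + 3093692) = 22317/15601 - (1412 + (I*sqrt(15949246)/706)/2 + 3093692) = 22317/15601 - (1412 + I*sqrt(15949246)/1412 + 3093692) = 22317/15601 - (3095104 + I*sqrt(15949246)/1412) = 22317/15601 + (-3095104 - I*sqrt(15949246)/1412) = -48286695187/15601 - I*sqrt(15949246)/1412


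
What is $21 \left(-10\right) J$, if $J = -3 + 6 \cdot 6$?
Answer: $-6930$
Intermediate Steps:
$J = 33$ ($J = -3 + 36 = 33$)
$21 \left(-10\right) J = 21 \left(-10\right) 33 = \left(-210\right) 33 = -6930$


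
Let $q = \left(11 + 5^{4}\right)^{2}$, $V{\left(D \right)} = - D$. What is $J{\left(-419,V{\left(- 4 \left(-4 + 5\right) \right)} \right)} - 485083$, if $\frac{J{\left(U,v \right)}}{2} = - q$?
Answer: $-1294075$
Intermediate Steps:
$q = 404496$ ($q = \left(11 + 625\right)^{2} = 636^{2} = 404496$)
$J{\left(U,v \right)} = -808992$ ($J{\left(U,v \right)} = 2 \left(\left(-1\right) 404496\right) = 2 \left(-404496\right) = -808992$)
$J{\left(-419,V{\left(- 4 \left(-4 + 5\right) \right)} \right)} - 485083 = -808992 - 485083 = -1294075$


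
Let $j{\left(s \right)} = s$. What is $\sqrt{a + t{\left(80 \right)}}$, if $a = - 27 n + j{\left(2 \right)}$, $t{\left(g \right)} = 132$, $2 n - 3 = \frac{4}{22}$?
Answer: $\frac{\sqrt{44066}}{22} \approx 9.5418$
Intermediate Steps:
$n = \frac{35}{22}$ ($n = \frac{3}{2} + \frac{4 \cdot \frac{1}{22}}{2} = \frac{3}{2} + \frac{1}{2} \cdot \frac{2}{11} = \frac{3}{2} + \frac{1}{11} = \frac{35}{22} \approx 1.5909$)
$a = - \frac{901}{22}$ ($a = \left(-27\right) \frac{35}{22} + 2 = - \frac{945}{22} + 2 = - \frac{901}{22} \approx -40.955$)
$\sqrt{a + t{\left(80 \right)}} = \sqrt{- \frac{901}{22} + 132} = \sqrt{\frac{2003}{22}} = \frac{\sqrt{44066}}{22}$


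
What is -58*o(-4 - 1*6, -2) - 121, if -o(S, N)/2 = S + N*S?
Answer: 1039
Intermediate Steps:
o(S, N) = -2*S - 2*N*S (o(S, N) = -2*(S + N*S) = -2*S - 2*N*S)
-58*o(-4 - 1*6, -2) - 121 = -(-116)*(-4 - 1*6)*(1 - 2) - 121 = -(-116)*(-4 - 6)*(-1) - 121 = -(-116)*(-10)*(-1) - 121 = -58*(-20) - 121 = 1160 - 121 = 1039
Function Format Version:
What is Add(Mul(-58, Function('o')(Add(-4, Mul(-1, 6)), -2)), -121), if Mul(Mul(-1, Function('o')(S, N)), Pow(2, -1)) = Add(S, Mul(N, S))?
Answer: 1039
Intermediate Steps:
Function('o')(S, N) = Add(Mul(-2, S), Mul(-2, N, S)) (Function('o')(S, N) = Mul(-2, Add(S, Mul(N, S))) = Add(Mul(-2, S), Mul(-2, N, S)))
Add(Mul(-58, Function('o')(Add(-4, Mul(-1, 6)), -2)), -121) = Add(Mul(-58, Mul(-2, Add(-4, Mul(-1, 6)), Add(1, -2))), -121) = Add(Mul(-58, Mul(-2, Add(-4, -6), -1)), -121) = Add(Mul(-58, Mul(-2, -10, -1)), -121) = Add(Mul(-58, -20), -121) = Add(1160, -121) = 1039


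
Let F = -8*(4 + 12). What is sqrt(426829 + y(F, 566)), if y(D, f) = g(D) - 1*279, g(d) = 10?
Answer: 8*sqrt(6665) ≈ 653.12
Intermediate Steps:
F = -128 (F = -8*16 = -128)
y(D, f) = -269 (y(D, f) = 10 - 1*279 = 10 - 279 = -269)
sqrt(426829 + y(F, 566)) = sqrt(426829 - 269) = sqrt(426560) = 8*sqrt(6665)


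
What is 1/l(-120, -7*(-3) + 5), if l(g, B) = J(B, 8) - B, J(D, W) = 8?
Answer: -1/18 ≈ -0.055556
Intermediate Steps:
l(g, B) = 8 - B
1/l(-120, -7*(-3) + 5) = 1/(8 - (-7*(-3) + 5)) = 1/(8 - (21 + 5)) = 1/(8 - 1*26) = 1/(8 - 26) = 1/(-18) = -1/18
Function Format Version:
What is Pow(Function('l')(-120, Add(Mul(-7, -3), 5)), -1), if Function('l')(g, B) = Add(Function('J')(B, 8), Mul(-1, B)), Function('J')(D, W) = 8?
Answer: Rational(-1, 18) ≈ -0.055556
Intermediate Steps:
Function('l')(g, B) = Add(8, Mul(-1, B))
Pow(Function('l')(-120, Add(Mul(-7, -3), 5)), -1) = Pow(Add(8, Mul(-1, Add(Mul(-7, -3), 5))), -1) = Pow(Add(8, Mul(-1, Add(21, 5))), -1) = Pow(Add(8, Mul(-1, 26)), -1) = Pow(Add(8, -26), -1) = Pow(-18, -1) = Rational(-1, 18)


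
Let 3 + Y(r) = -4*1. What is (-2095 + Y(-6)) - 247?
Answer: -2349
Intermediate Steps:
Y(r) = -7 (Y(r) = -3 - 4*1 = -3 - 4 = -7)
(-2095 + Y(-6)) - 247 = (-2095 - 7) - 247 = -2102 - 247 = -2349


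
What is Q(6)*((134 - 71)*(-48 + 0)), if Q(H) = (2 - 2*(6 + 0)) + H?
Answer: 12096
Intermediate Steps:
Q(H) = -10 + H (Q(H) = (2 - 2*6) + H = (2 - 12) + H = -10 + H)
Q(6)*((134 - 71)*(-48 + 0)) = (-10 + 6)*((134 - 71)*(-48 + 0)) = -252*(-48) = -4*(-3024) = 12096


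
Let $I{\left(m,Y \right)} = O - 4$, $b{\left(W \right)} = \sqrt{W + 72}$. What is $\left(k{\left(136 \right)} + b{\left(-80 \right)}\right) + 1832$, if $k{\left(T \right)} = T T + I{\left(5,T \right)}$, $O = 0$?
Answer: $20324 + 2 i \sqrt{2} \approx 20324.0 + 2.8284 i$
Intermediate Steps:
$b{\left(W \right)} = \sqrt{72 + W}$
$I{\left(m,Y \right)} = -4$ ($I{\left(m,Y \right)} = 0 - 4 = -4$)
$k{\left(T \right)} = -4 + T^{2}$ ($k{\left(T \right)} = T T - 4 = T^{2} - 4 = -4 + T^{2}$)
$\left(k{\left(136 \right)} + b{\left(-80 \right)}\right) + 1832 = \left(\left(-4 + 136^{2}\right) + \sqrt{72 - 80}\right) + 1832 = \left(\left(-4 + 18496\right) + \sqrt{-8}\right) + 1832 = \left(18492 + 2 i \sqrt{2}\right) + 1832 = 20324 + 2 i \sqrt{2}$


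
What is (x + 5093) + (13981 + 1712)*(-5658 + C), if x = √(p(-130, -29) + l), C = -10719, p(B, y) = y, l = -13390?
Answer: -256999168 + 3*I*√1491 ≈ -2.57e+8 + 115.84*I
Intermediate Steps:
x = 3*I*√1491 (x = √(-29 - 13390) = √(-13419) = 3*I*√1491 ≈ 115.84*I)
(x + 5093) + (13981 + 1712)*(-5658 + C) = (3*I*√1491 + 5093) + (13981 + 1712)*(-5658 - 10719) = (5093 + 3*I*√1491) + 15693*(-16377) = (5093 + 3*I*√1491) - 257004261 = -256999168 + 3*I*√1491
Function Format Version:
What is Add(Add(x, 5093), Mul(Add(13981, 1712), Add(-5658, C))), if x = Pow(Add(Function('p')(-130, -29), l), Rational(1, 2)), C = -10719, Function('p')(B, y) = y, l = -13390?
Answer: Add(-256999168, Mul(3, I, Pow(1491, Rational(1, 2)))) ≈ Add(-2.5700e+8, Mul(115.84, I))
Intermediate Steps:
x = Mul(3, I, Pow(1491, Rational(1, 2))) (x = Pow(Add(-29, -13390), Rational(1, 2)) = Pow(-13419, Rational(1, 2)) = Mul(3, I, Pow(1491, Rational(1, 2))) ≈ Mul(115.84, I))
Add(Add(x, 5093), Mul(Add(13981, 1712), Add(-5658, C))) = Add(Add(Mul(3, I, Pow(1491, Rational(1, 2))), 5093), Mul(Add(13981, 1712), Add(-5658, -10719))) = Add(Add(5093, Mul(3, I, Pow(1491, Rational(1, 2)))), Mul(15693, -16377)) = Add(Add(5093, Mul(3, I, Pow(1491, Rational(1, 2)))), -257004261) = Add(-256999168, Mul(3, I, Pow(1491, Rational(1, 2))))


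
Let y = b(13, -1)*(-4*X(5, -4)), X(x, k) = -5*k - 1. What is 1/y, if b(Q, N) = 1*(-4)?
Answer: 1/304 ≈ 0.0032895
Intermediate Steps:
X(x, k) = -1 - 5*k
b(Q, N) = -4
y = 304 (y = -(-16)*(-1 - 5*(-4)) = -(-16)*(-1 + 20) = -(-16)*19 = -4*(-76) = 304)
1/y = 1/304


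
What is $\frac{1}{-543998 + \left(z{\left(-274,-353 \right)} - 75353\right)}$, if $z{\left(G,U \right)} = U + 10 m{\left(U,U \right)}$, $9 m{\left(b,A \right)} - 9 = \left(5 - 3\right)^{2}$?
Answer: $- \frac{9}{5577206} \approx -1.6137 \cdot 10^{-6}$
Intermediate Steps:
$m{\left(b,A \right)} = \frac{13}{9}$ ($m{\left(b,A \right)} = 1 + \frac{\left(5 - 3\right)^{2}}{9} = 1 + \frac{2^{2}}{9} = 1 + \frac{1}{9} \cdot 4 = 1 + \frac{4}{9} = \frac{13}{9}$)
$z{\left(G,U \right)} = \frac{130}{9} + U$ ($z{\left(G,U \right)} = U + 10 \cdot \frac{13}{9} = U + \frac{130}{9} = \frac{130}{9} + U$)
$\frac{1}{-543998 + \left(z{\left(-274,-353 \right)} - 75353\right)} = \frac{1}{-543998 + \left(\left(\frac{130}{9} - 353\right) - 75353\right)} = \frac{1}{-543998 - \frac{681224}{9}} = \frac{1}{- \frac{5577206}{9}} = - \frac{9}{5577206}$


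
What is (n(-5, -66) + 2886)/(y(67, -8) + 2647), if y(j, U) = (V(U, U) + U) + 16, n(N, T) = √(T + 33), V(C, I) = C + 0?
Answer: 2886/2647 + I*√33/2647 ≈ 1.0903 + 0.0021702*I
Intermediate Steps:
V(C, I) = C
n(N, T) = √(33 + T)
y(j, U) = 16 + 2*U (y(j, U) = (U + U) + 16 = 2*U + 16 = 16 + 2*U)
(n(-5, -66) + 2886)/(y(67, -8) + 2647) = (√(33 - 66) + 2886)/((16 + 2*(-8)) + 2647) = (√(-33) + 2886)/((16 - 16) + 2647) = (I*√33 + 2886)/(0 + 2647) = (2886 + I*√33)/2647 = (2886 + I*√33)*(1/2647) = 2886/2647 + I*√33/2647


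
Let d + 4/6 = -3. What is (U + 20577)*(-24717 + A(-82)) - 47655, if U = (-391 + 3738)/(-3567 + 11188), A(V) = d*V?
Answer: -11488046353601/22863 ≈ -5.0247e+8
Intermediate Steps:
d = -11/3 (d = -2/3 - 3 = -11/3 ≈ -3.6667)
A(V) = -11*V/3
U = 3347/7621 ≈ 0.43918
(U + 20577)*(-24717 + A(-82)) - 47655 = (3347/7621 + 20577)*(-24717 - 11/3*(-82)) - 47655 = 156820664*(-24717 + 902/3)/7621 - 47655 = (156820664/7621)*(-73249/3) - 47655 = -11486956817336/22863 - 47655 = -11488046353601/22863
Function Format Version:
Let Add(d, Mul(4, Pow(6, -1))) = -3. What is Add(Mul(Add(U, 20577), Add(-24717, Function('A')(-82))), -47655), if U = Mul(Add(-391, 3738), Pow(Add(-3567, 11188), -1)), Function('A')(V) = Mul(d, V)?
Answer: Rational(-11488046353601, 22863) ≈ -5.0247e+8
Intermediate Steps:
d = Rational(-11, 3) (d = Add(Rational(-2, 3), -3) = Rational(-11, 3) ≈ -3.6667)
Function('A')(V) = Mul(Rational(-11, 3), V)
U = Rational(3347, 7621) (U = Mul(3347, Pow(7621, -1)) = Mul(3347, Rational(1, 7621)) = Rational(3347, 7621) ≈ 0.43918)
Add(Mul(Add(U, 20577), Add(-24717, Function('A')(-82))), -47655) = Add(Mul(Add(Rational(3347, 7621), 20577), Add(-24717, Mul(Rational(-11, 3), -82))), -47655) = Add(Mul(Rational(156820664, 7621), Add(-24717, Rational(902, 3))), -47655) = Add(Mul(Rational(156820664, 7621), Rational(-73249, 3)), -47655) = Add(Rational(-11486956817336, 22863), -47655) = Rational(-11488046353601, 22863)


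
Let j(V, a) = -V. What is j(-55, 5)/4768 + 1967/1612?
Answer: 2366829/1921504 ≈ 1.2318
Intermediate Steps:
j(-55, 5)/4768 + 1967/1612 = -1*(-55)/4768 + 1967/1612 = 55*(1/4768) + 1967*(1/1612) = 55/4768 + 1967/1612 = 2366829/1921504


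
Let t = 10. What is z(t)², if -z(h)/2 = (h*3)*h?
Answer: 360000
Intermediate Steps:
z(h) = -6*h² (z(h) = -2*h*3*h = -2*3*h*h = -6*h²)
z(t)² = (-6*10²)² = (-6*100)² = (-600)² = 360000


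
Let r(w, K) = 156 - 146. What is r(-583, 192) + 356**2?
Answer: 126746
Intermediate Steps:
r(w, K) = 10
r(-583, 192) + 356**2 = 10 + 356**2 = 10 + 126736 = 126746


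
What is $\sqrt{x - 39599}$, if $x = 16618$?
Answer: $7 i \sqrt{469} \approx 151.59 i$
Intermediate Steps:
$\sqrt{x - 39599} = \sqrt{16618 - 39599} = \sqrt{-22981} = 7 i \sqrt{469}$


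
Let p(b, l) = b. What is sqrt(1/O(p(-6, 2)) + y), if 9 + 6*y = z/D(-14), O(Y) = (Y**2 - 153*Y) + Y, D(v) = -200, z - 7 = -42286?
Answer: sqrt(757912017)/4740 ≈ 5.8081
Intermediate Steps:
z = -42279 (z = 7 - 42286 = -42279)
O(Y) = Y**2 - 152*Y
y = 13493/400 (y = -3/2 + (-42279/(-200))/6 = -3/2 + (-42279*(-1/200))/6 = -3/2 + (1/6)*(42279/200) = -3/2 + 14093/400 = 13493/400 ≈ 33.732)
sqrt(1/O(p(-6, 2)) + y) = sqrt(1/(-6*(-152 - 6)) + 13493/400) = sqrt(1/(-6*(-158)) + 13493/400) = sqrt(1/948 + 13493/400) = sqrt(3197941/94800) = sqrt(757912017)/4740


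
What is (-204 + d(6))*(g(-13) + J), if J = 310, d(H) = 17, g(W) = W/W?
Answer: -58157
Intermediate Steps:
g(W) = 1
(-204 + d(6))*(g(-13) + J) = (-204 + 17)*(1 + 310) = -187*311 = -58157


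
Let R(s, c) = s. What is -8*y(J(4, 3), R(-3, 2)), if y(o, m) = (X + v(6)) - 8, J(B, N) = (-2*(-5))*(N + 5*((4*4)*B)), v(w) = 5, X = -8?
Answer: 88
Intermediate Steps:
J(B, N) = 10*N + 800*B (J(B, N) = 10*(N + 5*(16*B)) = 10*(N + 80*B) = 10*N + 800*B)
y(o, m) = -11 (y(o, m) = (-8 + 5) - 8 = -3 - 8 = -11)
-8*y(J(4, 3), R(-3, 2)) = -8*(-11) = 88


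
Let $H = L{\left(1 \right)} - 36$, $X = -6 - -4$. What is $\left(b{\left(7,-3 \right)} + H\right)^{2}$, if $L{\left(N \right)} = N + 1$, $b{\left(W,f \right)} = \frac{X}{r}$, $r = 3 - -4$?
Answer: $\frac{57600}{49} \approx 1175.5$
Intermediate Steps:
$r = 7$ ($r = 3 + 4 = 7$)
$X = -2$ ($X = -6 + 4 = -2$)
$b{\left(W,f \right)} = - \frac{2}{7}$
$L{\left(N \right)} = 1 + N$
$H = -34$ ($H = \left(1 + 1\right) - 36 = 2 - 36 = -34$)
$\left(b{\left(7,-3 \right)} + H\right)^{2} = \left(- \frac{2}{7} - 34\right)^{2} = \left(- \frac{240}{7}\right)^{2} = \frac{57600}{49}$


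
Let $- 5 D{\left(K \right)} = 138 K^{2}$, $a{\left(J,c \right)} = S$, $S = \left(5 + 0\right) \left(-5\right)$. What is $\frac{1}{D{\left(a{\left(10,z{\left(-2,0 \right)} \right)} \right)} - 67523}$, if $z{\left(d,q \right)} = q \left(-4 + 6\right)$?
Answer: $- \frac{1}{84773} \approx -1.1796 \cdot 10^{-5}$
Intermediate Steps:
$z{\left(d,q \right)} = 2 q$ ($z{\left(d,q \right)} = q 2 = 2 q$)
$S = -25$ ($S = 5 \left(-5\right) = -25$)
$a{\left(J,c \right)} = -25$
$D{\left(K \right)} = - \frac{138 K^{2}}{5}$
$\frac{1}{D{\left(a{\left(10,z{\left(-2,0 \right)} \right)} \right)} - 67523} = \frac{1}{- \frac{138 \left(-25\right)^{2}}{5} - 67523} = \frac{1}{\left(- \frac{138}{5}\right) 625 - 67523} = \frac{1}{-17250 - 67523} = \frac{1}{-84773} = - \frac{1}{84773}$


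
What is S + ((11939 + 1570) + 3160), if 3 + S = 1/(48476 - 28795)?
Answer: 328003547/19681 ≈ 16666.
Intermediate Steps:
S = -59042/19681 (S = -3 + 1/(48476 - 28795) = -3 + 1/19681 = -59042/19681 ≈ -3.0000)
S + ((11939 + 1570) + 3160) = -59042/19681 + ((11939 + 1570) + 3160) = -59042/19681 + (13509 + 3160) = -59042/19681 + 16669 = 328003547/19681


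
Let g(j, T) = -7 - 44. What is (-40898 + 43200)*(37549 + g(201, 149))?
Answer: 86320396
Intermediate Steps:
g(j, T) = -51
(-40898 + 43200)*(37549 + g(201, 149)) = (-40898 + 43200)*(37549 - 51) = 2302*37498 = 86320396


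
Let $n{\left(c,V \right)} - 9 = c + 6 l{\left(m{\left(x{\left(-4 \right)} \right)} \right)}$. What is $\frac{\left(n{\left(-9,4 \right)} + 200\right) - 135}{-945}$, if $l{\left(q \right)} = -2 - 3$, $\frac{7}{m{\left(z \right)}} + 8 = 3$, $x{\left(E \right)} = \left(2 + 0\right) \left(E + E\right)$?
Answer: $- \frac{1}{27} \approx -0.037037$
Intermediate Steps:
$x{\left(E \right)} = 4 E$ ($x{\left(E \right)} = 2 \cdot 2 E = 4 E$)
$m{\left(z \right)} = - \frac{7}{5}$ ($m{\left(z \right)} = \frac{7}{-8 + 3} = \frac{7}{-5} = 7 \left(- \frac{1}{5}\right) = - \frac{7}{5}$)
$l{\left(q \right)} = -5$
$n{\left(c,V \right)} = -21 + c$ ($n{\left(c,V \right)} = 9 + \left(c + 6 \left(-5\right)\right) = 9 + \left(c - 30\right) = 9 + \left(-30 + c\right) = -21 + c$)
$\frac{\left(n{\left(-9,4 \right)} + 200\right) - 135}{-945} = \frac{\left(\left(-21 - 9\right) + 200\right) - 135}{-945} = \left(\left(-30 + 200\right) - 135\right) \left(- \frac{1}{945}\right) = \left(170 - 135\right) \left(- \frac{1}{945}\right) = 35 \left(- \frac{1}{945}\right) = - \frac{1}{27}$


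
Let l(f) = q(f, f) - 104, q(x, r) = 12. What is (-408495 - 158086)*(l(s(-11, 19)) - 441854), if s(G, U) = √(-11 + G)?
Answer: 250398206626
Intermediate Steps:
l(f) = -92 (l(f) = 12 - 104 = -92)
(-408495 - 158086)*(l(s(-11, 19)) - 441854) = (-408495 - 158086)*(-92 - 441854) = -566581*(-441946) = 250398206626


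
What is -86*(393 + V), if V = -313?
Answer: -6880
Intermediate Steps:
-86*(393 + V) = -86*(393 - 313) = -86*80 = -6880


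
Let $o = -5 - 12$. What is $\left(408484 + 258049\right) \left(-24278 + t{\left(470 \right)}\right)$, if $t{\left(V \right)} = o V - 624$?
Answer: $-21923603436$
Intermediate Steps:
$o = -17$ ($o = -5 - 12 = -17$)
$t{\left(V \right)} = -624 - 17 V$ ($t{\left(V \right)} = - 17 V - 624 = -624 - 17 V$)
$\left(408484 + 258049\right) \left(-24278 + t{\left(470 \right)}\right) = \left(408484 + 258049\right) \left(-24278 - 8614\right) = 666533 \left(-24278 - 8614\right) = 666533 \left(-32892\right) = -21923603436$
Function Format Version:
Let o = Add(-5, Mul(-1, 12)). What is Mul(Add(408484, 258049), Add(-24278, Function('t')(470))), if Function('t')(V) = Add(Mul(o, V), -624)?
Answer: -21923603436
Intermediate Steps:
o = -17 (o = Add(-5, -12) = -17)
Function('t')(V) = Add(-624, Mul(-17, V)) (Function('t')(V) = Add(Mul(-17, V), -624) = Add(-624, Mul(-17, V)))
Mul(Add(408484, 258049), Add(-24278, Function('t')(470))) = Mul(Add(408484, 258049), Add(-24278, Add(-624, Mul(-17, 470)))) = Mul(666533, Add(-24278, Add(-624, -7990))) = Mul(666533, Add(-24278, -8614)) = Mul(666533, -32892) = -21923603436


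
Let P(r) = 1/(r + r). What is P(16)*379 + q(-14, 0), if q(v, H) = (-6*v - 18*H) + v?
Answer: 2619/32 ≈ 81.844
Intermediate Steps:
P(r) = 1/(2*r)
q(v, H) = -18*H - 5*v (q(v, H) = (-18*H - 6*v) + v = -18*H - 5*v)
P(16)*379 + q(-14, 0) = ((½)/16)*379 + (-18*0 - 5*(-14)) = ((½)*(1/16))*379 + (0 + 70) = (1/32)*379 + 70 = 379/32 + 70 = 2619/32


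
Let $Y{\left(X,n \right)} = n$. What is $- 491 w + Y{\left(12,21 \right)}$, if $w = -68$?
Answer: $33409$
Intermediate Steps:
$- 491 w + Y{\left(12,21 \right)} = \left(-491\right) \left(-68\right) + 21 = 33388 + 21 = 33409$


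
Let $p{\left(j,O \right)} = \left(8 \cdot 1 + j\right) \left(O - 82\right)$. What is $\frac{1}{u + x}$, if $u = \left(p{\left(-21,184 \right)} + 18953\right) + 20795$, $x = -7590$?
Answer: $\frac{1}{30832} \approx 3.2434 \cdot 10^{-5}$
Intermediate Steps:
$p{\left(j,O \right)} = \left(-82 + O\right) \left(8 + j\right)$ ($p{\left(j,O \right)} = \left(8 + j\right) \left(-82 + O\right) = \left(-82 + O\right) \left(8 + j\right)$)
$u = 38422$ ($u = \left(\left(-656 - -1722 + 8 \cdot 184 + 184 \left(-21\right)\right) + 18953\right) + 20795 = \left(\left(-656 + 1722 + 1472 - 3864\right) + 18953\right) + 20795 = \left(-1326 + 18953\right) + 20795 = 17627 + 20795 = 38422$)
$\frac{1}{u + x} = \frac{1}{38422 - 7590} = \frac{1}{30832}$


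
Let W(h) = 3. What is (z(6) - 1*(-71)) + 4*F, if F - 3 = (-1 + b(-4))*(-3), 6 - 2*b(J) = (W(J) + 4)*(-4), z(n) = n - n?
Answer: -109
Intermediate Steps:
z(n) = 0
b(J) = 17 (b(J) = 3 - (3 + 4)*(-4)/2 = 3 - 7*(-4)/2 = 3 - ½*(-28) = 3 + 14 = 17)
F = -45 (F = 3 + (-1 + 17)*(-3) = 3 + 16*(-3) = 3 - 48 = -45)
(z(6) - 1*(-71)) + 4*F = (0 - 1*(-71)) + 4*(-45) = (0 + 71) - 180 = 71 - 180 = -109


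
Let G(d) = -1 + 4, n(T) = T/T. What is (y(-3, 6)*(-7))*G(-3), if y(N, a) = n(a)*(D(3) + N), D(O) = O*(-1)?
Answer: 126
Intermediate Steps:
D(O) = -O
n(T) = 1
y(N, a) = -3 + N (y(N, a) = 1*(-1*3 + N) = 1*(-3 + N) = -3 + N)
G(d) = 3
(y(-3, 6)*(-7))*G(-3) = ((-3 - 3)*(-7))*3 = -6*(-7)*3 = 42*3 = 126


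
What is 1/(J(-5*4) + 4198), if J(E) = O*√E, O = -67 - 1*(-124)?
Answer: 2099/8844092 - 57*I*√5/8844092 ≈ 0.00023733 - 1.4411e-5*I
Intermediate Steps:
O = 57 (O = -67 + 124 = 57)
J(E) = 57*√E
1/(J(-5*4) + 4198) = 1/(57*√(-5*4) + 4198) = 1/(57*√(-20) + 4198) = 1/(57*(2*I*√5) + 4198) = 1/(114*I*√5 + 4198) = 1/(4198 + 114*I*√5)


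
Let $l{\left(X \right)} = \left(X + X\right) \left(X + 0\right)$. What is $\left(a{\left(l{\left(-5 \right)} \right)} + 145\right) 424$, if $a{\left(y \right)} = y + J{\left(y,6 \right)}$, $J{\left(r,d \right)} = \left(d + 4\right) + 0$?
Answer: $86920$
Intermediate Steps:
$l{\left(X \right)} = 2 X^{2}$ ($l{\left(X \right)} = 2 X X = 2 X^{2}$)
$J{\left(r,d \right)} = 4 + d$ ($J{\left(r,d \right)} = \left(4 + d\right) + 0 = 4 + d$)
$a{\left(y \right)} = 10 + y$ ($a{\left(y \right)} = y + \left(4 + 6\right) = y + 10 = 10 + y$)
$\left(a{\left(l{\left(-5 \right)} \right)} + 145\right) 424 = \left(\left(10 + 2 \left(-5\right)^{2}\right) + 145\right) 424 = \left(\left(10 + 2 \cdot 25\right) + 145\right) 424 = \left(\left(10 + 50\right) + 145\right) 424 = \left(60 + 145\right) 424 = 205 \cdot 424 = 86920$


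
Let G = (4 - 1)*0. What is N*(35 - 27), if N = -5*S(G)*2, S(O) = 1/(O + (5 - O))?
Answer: -16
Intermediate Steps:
G = 0 (G = 3*0 = 0)
S(O) = ⅕ (S(O) = 1/5 = ⅕)
N = -2 (N = -5*⅕*2 = -1*2 = -2)
N*(35 - 27) = -2*(35 - 27) = -2*8 = -16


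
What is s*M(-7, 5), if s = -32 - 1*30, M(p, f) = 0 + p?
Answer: 434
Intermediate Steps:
M(p, f) = p
s = -62 (s = -32 - 30 = -62)
s*M(-7, 5) = -62*(-7) = 434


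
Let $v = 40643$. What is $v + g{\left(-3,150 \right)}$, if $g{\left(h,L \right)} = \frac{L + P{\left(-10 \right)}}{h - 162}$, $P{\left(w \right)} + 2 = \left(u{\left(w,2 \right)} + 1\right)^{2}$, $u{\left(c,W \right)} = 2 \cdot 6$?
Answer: $\frac{6705778}{165} \approx 40641.0$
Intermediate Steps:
$u{\left(c,W \right)} = 12$
$P{\left(w \right)} = 167$ ($P{\left(w \right)} = -2 + \left(12 + 1\right)^{2} = -2 + 13^{2} = -2 + 169 = 167$)
$g{\left(h,L \right)} = \frac{167 + L}{-162 + h}$ ($g{\left(h,L \right)} = \frac{L + 167}{h - 162} = \frac{167 + L}{-162 + h}$)
$v + g{\left(-3,150 \right)} = 40643 + \frac{167 + 150}{-162 - 3} = 40643 + \frac{1}{-165} \cdot 317 = 40643 - \frac{317}{165} = \frac{6705778}{165}$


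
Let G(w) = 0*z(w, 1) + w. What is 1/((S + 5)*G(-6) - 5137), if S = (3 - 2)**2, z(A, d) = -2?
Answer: -1/5173 ≈ -0.00019331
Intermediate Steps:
S = 1 (S = 1**2 = 1)
G(w) = w (G(w) = 0*(-2) + w = 0 + w = w)
1/((S + 5)*G(-6) - 5137) = 1/((1 + 5)*(-6) - 5137) = 1/(6*(-6) - 5137) = 1/(-36 - 5137) = 1/(-5173) = -1/5173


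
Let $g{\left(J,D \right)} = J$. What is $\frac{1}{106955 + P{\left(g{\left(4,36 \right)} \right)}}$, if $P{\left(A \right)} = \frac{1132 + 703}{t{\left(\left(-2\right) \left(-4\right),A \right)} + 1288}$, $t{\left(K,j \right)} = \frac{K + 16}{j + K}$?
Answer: $\frac{258}{27594757} \approx 9.3496 \cdot 10^{-6}$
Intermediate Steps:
$t{\left(K,j \right)} = \frac{16 + K}{K + j}$
$P{\left(A \right)} = \frac{1835}{1288 + \frac{24}{8 + A}}$ ($P{\left(A \right)} = \frac{1132 + 703}{\frac{16 - -8}{\left(-2\right) \left(-4\right) + A} + 1288} = \frac{1835}{\frac{16 + 8}{8 + A} + 1288} = \frac{1835}{\frac{1}{8 + A} 24 + 1288} = \frac{1835}{\frac{24}{8 + A} + 1288} = \frac{1835}{1288 + \frac{24}{8 + A}}$)
$\frac{1}{106955 + P{\left(g{\left(4,36 \right)} \right)}} = \frac{1}{106955 + \frac{1835 \left(8 + 4\right)}{8 \left(1291 + 161 \cdot 4\right)}} = \frac{1}{106955 + \frac{1835}{8} \frac{1}{1291 + 644} \cdot 12} = \frac{1}{106955 + \frac{1835}{8} \cdot \frac{1}{1935} \cdot 12} = \frac{1}{106955 + \frac{367}{258}} = \frac{1}{\frac{27594757}{258}} = \frac{258}{27594757}$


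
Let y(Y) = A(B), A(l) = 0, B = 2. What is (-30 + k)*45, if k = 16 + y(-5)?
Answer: -630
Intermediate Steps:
y(Y) = 0
k = 16 (k = 16 + 0 = 16)
(-30 + k)*45 = (-30 + 16)*45 = -14*45 = -630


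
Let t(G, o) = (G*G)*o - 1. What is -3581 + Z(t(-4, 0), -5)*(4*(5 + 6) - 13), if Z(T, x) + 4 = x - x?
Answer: -3705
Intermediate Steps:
t(G, o) = -1 + o*G**2 (t(G, o) = G**2*o - 1 = o*G**2 - 1 = -1 + o*G**2)
Z(T, x) = -4 (Z(T, x) = -4 + (x - x) = -4 + 0 = -4)
-3581 + Z(t(-4, 0), -5)*(4*(5 + 6) - 13) = -3581 - 4*(4*(5 + 6) - 13) = -3581 - 4*(4*11 - 13) = -3581 - 4*(44 - 13) = -3581 - 4*31 = -3581 - 124 = -3705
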